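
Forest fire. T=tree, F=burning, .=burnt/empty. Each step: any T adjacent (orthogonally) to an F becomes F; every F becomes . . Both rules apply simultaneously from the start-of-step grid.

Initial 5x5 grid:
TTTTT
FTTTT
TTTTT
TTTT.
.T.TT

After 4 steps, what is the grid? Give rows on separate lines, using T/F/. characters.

Step 1: 3 trees catch fire, 1 burn out
  FTTTT
  .FTTT
  FTTTT
  TTTT.
  .T.TT
Step 2: 4 trees catch fire, 3 burn out
  .FTTT
  ..FTT
  .FTTT
  FTTT.
  .T.TT
Step 3: 4 trees catch fire, 4 burn out
  ..FTT
  ...FT
  ..FTT
  .FTT.
  .T.TT
Step 4: 5 trees catch fire, 4 burn out
  ...FT
  ....F
  ...FT
  ..FT.
  .F.TT

...FT
....F
...FT
..FT.
.F.TT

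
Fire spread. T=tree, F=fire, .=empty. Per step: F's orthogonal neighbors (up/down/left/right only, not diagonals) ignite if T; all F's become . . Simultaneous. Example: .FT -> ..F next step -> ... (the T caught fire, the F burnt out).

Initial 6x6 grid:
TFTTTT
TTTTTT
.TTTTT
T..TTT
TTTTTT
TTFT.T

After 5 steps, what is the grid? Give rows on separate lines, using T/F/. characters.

Step 1: 6 trees catch fire, 2 burn out
  F.FTTT
  TFTTTT
  .TTTTT
  T..TTT
  TTFTTT
  TF.F.T
Step 2: 7 trees catch fire, 6 burn out
  ...FTT
  F.FTTT
  .FTTTT
  T..TTT
  TF.FTT
  F....T
Step 3: 6 trees catch fire, 7 burn out
  ....FT
  ...FTT
  ..FTTT
  T..FTT
  F...FT
  .....T
Step 4: 6 trees catch fire, 6 burn out
  .....F
  ....FT
  ...FTT
  F...FT
  .....F
  .....T
Step 5: 4 trees catch fire, 6 burn out
  ......
  .....F
  ....FT
  .....F
  ......
  .....F

......
.....F
....FT
.....F
......
.....F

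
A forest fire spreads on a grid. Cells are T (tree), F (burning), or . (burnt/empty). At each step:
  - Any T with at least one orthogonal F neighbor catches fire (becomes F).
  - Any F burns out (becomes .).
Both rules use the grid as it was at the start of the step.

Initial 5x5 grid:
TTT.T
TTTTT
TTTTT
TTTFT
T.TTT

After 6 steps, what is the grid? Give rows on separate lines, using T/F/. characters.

Step 1: 4 trees catch fire, 1 burn out
  TTT.T
  TTTTT
  TTTFT
  TTF.F
  T.TFT
Step 2: 6 trees catch fire, 4 burn out
  TTT.T
  TTTFT
  TTF.F
  TF...
  T.F.F
Step 3: 4 trees catch fire, 6 burn out
  TTT.T
  TTF.F
  TF...
  F....
  T....
Step 4: 5 trees catch fire, 4 burn out
  TTF.F
  TF...
  F....
  .....
  F....
Step 5: 2 trees catch fire, 5 burn out
  TF...
  F....
  .....
  .....
  .....
Step 6: 1 trees catch fire, 2 burn out
  F....
  .....
  .....
  .....
  .....

F....
.....
.....
.....
.....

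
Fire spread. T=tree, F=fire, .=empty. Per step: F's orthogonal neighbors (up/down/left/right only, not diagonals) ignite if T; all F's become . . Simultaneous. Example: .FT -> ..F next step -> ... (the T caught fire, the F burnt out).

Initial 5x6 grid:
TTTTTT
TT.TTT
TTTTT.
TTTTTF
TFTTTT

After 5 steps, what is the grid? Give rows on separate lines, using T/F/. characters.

Step 1: 5 trees catch fire, 2 burn out
  TTTTTT
  TT.TTT
  TTTTT.
  TFTTF.
  F.FTTF
Step 2: 7 trees catch fire, 5 burn out
  TTTTTT
  TT.TTT
  TFTTF.
  F.FF..
  ...FF.
Step 3: 5 trees catch fire, 7 burn out
  TTTTTT
  TF.TFT
  F.FF..
  ......
  ......
Step 4: 5 trees catch fire, 5 burn out
  TFTTFT
  F..F.F
  ......
  ......
  ......
Step 5: 4 trees catch fire, 5 burn out
  F.FF.F
  ......
  ......
  ......
  ......

F.FF.F
......
......
......
......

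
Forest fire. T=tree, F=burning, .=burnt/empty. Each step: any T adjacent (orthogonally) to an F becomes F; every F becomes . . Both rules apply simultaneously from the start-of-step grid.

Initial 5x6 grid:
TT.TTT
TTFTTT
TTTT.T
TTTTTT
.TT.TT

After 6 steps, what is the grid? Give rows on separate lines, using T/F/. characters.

Step 1: 3 trees catch fire, 1 burn out
  TT.TTT
  TF.FTT
  TTFT.T
  TTTTTT
  .TT.TT
Step 2: 7 trees catch fire, 3 burn out
  TF.FTT
  F...FT
  TF.F.T
  TTFTTT
  .TT.TT
Step 3: 7 trees catch fire, 7 burn out
  F...FT
  .....F
  F....T
  TF.FTT
  .TF.TT
Step 4: 5 trees catch fire, 7 burn out
  .....F
  ......
  .....F
  F...FT
  .F..TT
Step 5: 2 trees catch fire, 5 burn out
  ......
  ......
  ......
  .....F
  ....FT
Step 6: 1 trees catch fire, 2 burn out
  ......
  ......
  ......
  ......
  .....F

......
......
......
......
.....F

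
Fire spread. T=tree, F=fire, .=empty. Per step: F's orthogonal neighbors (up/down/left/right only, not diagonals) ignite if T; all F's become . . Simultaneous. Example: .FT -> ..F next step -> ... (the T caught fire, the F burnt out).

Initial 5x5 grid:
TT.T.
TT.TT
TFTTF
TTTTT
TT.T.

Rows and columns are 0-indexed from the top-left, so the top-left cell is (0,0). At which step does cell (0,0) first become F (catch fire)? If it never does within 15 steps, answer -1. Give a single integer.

Step 1: cell (0,0)='T' (+7 fires, +2 burnt)
Step 2: cell (0,0)='T' (+7 fires, +7 burnt)
Step 3: cell (0,0)='F' (+4 fires, +7 burnt)
  -> target ignites at step 3
Step 4: cell (0,0)='.' (+0 fires, +4 burnt)
  fire out at step 4

3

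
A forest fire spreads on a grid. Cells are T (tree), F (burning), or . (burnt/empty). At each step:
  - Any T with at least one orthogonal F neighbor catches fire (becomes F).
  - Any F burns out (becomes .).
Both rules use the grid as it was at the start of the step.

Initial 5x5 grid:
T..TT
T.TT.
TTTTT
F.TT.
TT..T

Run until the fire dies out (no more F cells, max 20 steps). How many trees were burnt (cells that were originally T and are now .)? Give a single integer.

Answer: 15

Derivation:
Step 1: +2 fires, +1 burnt (F count now 2)
Step 2: +3 fires, +2 burnt (F count now 3)
Step 3: +2 fires, +3 burnt (F count now 2)
Step 4: +3 fires, +2 burnt (F count now 3)
Step 5: +3 fires, +3 burnt (F count now 3)
Step 6: +1 fires, +3 burnt (F count now 1)
Step 7: +1 fires, +1 burnt (F count now 1)
Step 8: +0 fires, +1 burnt (F count now 0)
Fire out after step 8
Initially T: 16, now '.': 24
Total burnt (originally-T cells now '.'): 15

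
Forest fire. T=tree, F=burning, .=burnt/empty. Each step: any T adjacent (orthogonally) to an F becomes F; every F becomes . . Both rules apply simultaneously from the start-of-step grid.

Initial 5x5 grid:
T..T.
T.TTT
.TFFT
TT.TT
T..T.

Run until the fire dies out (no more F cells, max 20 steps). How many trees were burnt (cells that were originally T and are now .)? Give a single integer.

Step 1: +5 fires, +2 burnt (F count now 5)
Step 2: +5 fires, +5 burnt (F count now 5)
Step 3: +1 fires, +5 burnt (F count now 1)
Step 4: +1 fires, +1 burnt (F count now 1)
Step 5: +0 fires, +1 burnt (F count now 0)
Fire out after step 5
Initially T: 14, now '.': 23
Total burnt (originally-T cells now '.'): 12

Answer: 12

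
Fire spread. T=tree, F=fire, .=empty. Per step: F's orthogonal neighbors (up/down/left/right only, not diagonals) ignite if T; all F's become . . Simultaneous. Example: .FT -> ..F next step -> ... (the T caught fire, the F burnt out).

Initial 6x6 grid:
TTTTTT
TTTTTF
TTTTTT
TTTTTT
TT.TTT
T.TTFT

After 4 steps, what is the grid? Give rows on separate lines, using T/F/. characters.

Step 1: 6 trees catch fire, 2 burn out
  TTTTTF
  TTTTF.
  TTTTTF
  TTTTTT
  TT.TFT
  T.TF.F
Step 2: 8 trees catch fire, 6 burn out
  TTTTF.
  TTTF..
  TTTTF.
  TTTTFF
  TT.F.F
  T.F...
Step 3: 4 trees catch fire, 8 burn out
  TTTF..
  TTF...
  TTTF..
  TTTF..
  TT....
  T.....
Step 4: 4 trees catch fire, 4 burn out
  TTF...
  TF....
  TTF...
  TTF...
  TT....
  T.....

TTF...
TF....
TTF...
TTF...
TT....
T.....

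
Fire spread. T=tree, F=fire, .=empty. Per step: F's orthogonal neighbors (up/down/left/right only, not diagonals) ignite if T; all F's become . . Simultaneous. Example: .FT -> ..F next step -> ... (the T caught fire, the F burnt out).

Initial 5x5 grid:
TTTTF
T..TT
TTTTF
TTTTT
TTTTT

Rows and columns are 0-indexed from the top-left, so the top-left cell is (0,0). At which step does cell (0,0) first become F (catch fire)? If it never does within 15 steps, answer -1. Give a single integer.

Step 1: cell (0,0)='T' (+4 fires, +2 burnt)
Step 2: cell (0,0)='T' (+5 fires, +4 burnt)
Step 3: cell (0,0)='T' (+4 fires, +5 burnt)
Step 4: cell (0,0)='F' (+4 fires, +4 burnt)
  -> target ignites at step 4
Step 5: cell (0,0)='.' (+3 fires, +4 burnt)
Step 6: cell (0,0)='.' (+1 fires, +3 burnt)
Step 7: cell (0,0)='.' (+0 fires, +1 burnt)
  fire out at step 7

4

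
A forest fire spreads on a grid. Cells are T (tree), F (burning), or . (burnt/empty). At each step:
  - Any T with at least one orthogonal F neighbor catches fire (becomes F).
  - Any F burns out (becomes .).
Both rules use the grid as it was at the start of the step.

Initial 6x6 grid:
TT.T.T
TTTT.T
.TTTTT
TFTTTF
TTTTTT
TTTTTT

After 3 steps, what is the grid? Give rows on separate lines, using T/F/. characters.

Step 1: 7 trees catch fire, 2 burn out
  TT.T.T
  TTTT.T
  .FTTTF
  F.FTF.
  TFTTTF
  TTTTTT
Step 2: 10 trees catch fire, 7 burn out
  TT.T.T
  TFTT.F
  ..FTF.
  ...F..
  F.FTF.
  TFTTTF
Step 3: 9 trees catch fire, 10 burn out
  TF.T.F
  F.FT..
  ...F..
  ......
  ...F..
  F.FTF.

TF.T.F
F.FT..
...F..
......
...F..
F.FTF.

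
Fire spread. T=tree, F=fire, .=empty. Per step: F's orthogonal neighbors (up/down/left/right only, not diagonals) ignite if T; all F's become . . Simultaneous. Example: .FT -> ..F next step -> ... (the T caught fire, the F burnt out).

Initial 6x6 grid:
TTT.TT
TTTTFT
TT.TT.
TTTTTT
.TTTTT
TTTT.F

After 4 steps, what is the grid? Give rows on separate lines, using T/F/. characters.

Step 1: 5 trees catch fire, 2 burn out
  TTT.FT
  TTTF.F
  TT.TF.
  TTTTTT
  .TTTTF
  TTTT..
Step 2: 6 trees catch fire, 5 burn out
  TTT..F
  TTF...
  TT.F..
  TTTTFF
  .TTTF.
  TTTT..
Step 3: 4 trees catch fire, 6 burn out
  TTF...
  TF....
  TT....
  TTTF..
  .TTF..
  TTTT..
Step 4: 6 trees catch fire, 4 burn out
  TF....
  F.....
  TF....
  TTF...
  .TF...
  TTTF..

TF....
F.....
TF....
TTF...
.TF...
TTTF..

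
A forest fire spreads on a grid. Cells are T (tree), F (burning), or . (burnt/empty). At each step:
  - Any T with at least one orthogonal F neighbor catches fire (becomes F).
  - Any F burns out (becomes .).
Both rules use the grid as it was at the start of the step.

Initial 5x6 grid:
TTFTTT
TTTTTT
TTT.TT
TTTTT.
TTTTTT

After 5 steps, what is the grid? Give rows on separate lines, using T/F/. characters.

Step 1: 3 trees catch fire, 1 burn out
  TF.FTT
  TTFTTT
  TTT.TT
  TTTTT.
  TTTTTT
Step 2: 5 trees catch fire, 3 burn out
  F...FT
  TF.FTT
  TTF.TT
  TTTTT.
  TTTTTT
Step 3: 5 trees catch fire, 5 burn out
  .....F
  F...FT
  TF..TT
  TTFTT.
  TTTTTT
Step 4: 6 trees catch fire, 5 burn out
  ......
  .....F
  F...FT
  TF.FT.
  TTFTTT
Step 5: 5 trees catch fire, 6 burn out
  ......
  ......
  .....F
  F...F.
  TF.FTT

......
......
.....F
F...F.
TF.FTT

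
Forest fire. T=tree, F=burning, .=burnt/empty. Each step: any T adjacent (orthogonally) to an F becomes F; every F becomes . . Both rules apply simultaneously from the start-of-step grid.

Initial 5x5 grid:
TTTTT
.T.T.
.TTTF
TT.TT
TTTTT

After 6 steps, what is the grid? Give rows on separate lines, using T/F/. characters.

Step 1: 2 trees catch fire, 1 burn out
  TTTTT
  .T.T.
  .TTF.
  TT.TF
  TTTTT
Step 2: 4 trees catch fire, 2 burn out
  TTTTT
  .T.F.
  .TF..
  TT.F.
  TTTTF
Step 3: 3 trees catch fire, 4 burn out
  TTTFT
  .T...
  .F...
  TT...
  TTTF.
Step 4: 5 trees catch fire, 3 burn out
  TTF.F
  .F...
  .....
  TF...
  TTF..
Step 5: 3 trees catch fire, 5 burn out
  TF...
  .....
  .....
  F....
  TF...
Step 6: 2 trees catch fire, 3 burn out
  F....
  .....
  .....
  .....
  F....

F....
.....
.....
.....
F....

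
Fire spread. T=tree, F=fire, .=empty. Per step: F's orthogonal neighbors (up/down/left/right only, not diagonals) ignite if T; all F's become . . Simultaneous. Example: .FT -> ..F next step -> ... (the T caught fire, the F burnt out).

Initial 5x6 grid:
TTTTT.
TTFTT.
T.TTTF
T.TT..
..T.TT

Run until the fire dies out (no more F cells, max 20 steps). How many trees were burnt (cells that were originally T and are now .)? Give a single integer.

Answer: 17

Derivation:
Step 1: +5 fires, +2 burnt (F count now 5)
Step 2: +6 fires, +5 burnt (F count now 6)
Step 3: +5 fires, +6 burnt (F count now 5)
Step 4: +1 fires, +5 burnt (F count now 1)
Step 5: +0 fires, +1 burnt (F count now 0)
Fire out after step 5
Initially T: 19, now '.': 28
Total burnt (originally-T cells now '.'): 17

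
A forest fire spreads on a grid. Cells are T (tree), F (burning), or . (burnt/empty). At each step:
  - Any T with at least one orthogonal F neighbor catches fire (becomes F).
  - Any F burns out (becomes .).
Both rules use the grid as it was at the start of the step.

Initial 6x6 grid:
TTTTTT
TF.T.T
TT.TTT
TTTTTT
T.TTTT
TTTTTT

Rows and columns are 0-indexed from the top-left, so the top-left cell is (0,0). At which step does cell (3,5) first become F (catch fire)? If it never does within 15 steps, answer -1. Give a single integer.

Step 1: cell (3,5)='T' (+3 fires, +1 burnt)
Step 2: cell (3,5)='T' (+4 fires, +3 burnt)
Step 3: cell (3,5)='T' (+3 fires, +4 burnt)
Step 4: cell (3,5)='T' (+5 fires, +3 burnt)
Step 5: cell (3,5)='T' (+6 fires, +5 burnt)
Step 6: cell (3,5)='F' (+6 fires, +6 burnt)
  -> target ignites at step 6
Step 7: cell (3,5)='.' (+3 fires, +6 burnt)
Step 8: cell (3,5)='.' (+1 fires, +3 burnt)
Step 9: cell (3,5)='.' (+0 fires, +1 burnt)
  fire out at step 9

6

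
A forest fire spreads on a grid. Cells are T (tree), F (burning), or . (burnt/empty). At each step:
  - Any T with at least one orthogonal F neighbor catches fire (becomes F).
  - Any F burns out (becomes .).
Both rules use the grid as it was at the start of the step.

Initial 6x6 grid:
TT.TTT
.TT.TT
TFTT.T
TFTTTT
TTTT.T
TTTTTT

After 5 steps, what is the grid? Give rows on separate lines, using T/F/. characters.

Step 1: 6 trees catch fire, 2 burn out
  TT.TTT
  .FT.TT
  F.FT.T
  F.FTTT
  TFTT.T
  TTTTTT
Step 2: 7 trees catch fire, 6 burn out
  TF.TTT
  ..F.TT
  ...F.T
  ...FTT
  F.FT.T
  TFTTTT
Step 3: 5 trees catch fire, 7 burn out
  F..TTT
  ....TT
  .....T
  ....FT
  ...F.T
  F.FTTT
Step 4: 2 trees catch fire, 5 burn out
  ...TTT
  ....TT
  .....T
  .....F
  .....T
  ...FTT
Step 5: 3 trees catch fire, 2 burn out
  ...TTT
  ....TT
  .....F
  ......
  .....F
  ....FT

...TTT
....TT
.....F
......
.....F
....FT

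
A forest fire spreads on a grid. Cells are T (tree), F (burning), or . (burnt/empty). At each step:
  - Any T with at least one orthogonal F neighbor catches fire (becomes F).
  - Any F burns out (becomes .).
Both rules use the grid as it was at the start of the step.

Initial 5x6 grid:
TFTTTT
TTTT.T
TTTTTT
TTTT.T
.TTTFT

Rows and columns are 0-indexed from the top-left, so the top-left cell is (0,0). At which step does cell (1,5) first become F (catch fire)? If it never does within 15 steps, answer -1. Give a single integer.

Step 1: cell (1,5)='T' (+5 fires, +2 burnt)
Step 2: cell (1,5)='T' (+7 fires, +5 burnt)
Step 3: cell (1,5)='T' (+9 fires, +7 burnt)
Step 4: cell (1,5)='F' (+4 fires, +9 burnt)
  -> target ignites at step 4
Step 5: cell (1,5)='.' (+0 fires, +4 burnt)
  fire out at step 5

4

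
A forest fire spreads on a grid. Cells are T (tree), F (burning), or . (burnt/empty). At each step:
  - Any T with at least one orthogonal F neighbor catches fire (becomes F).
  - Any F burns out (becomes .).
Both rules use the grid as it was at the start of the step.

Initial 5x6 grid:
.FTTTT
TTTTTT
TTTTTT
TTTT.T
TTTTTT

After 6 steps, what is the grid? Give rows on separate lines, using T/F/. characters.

Step 1: 2 trees catch fire, 1 burn out
  ..FTTT
  TFTTTT
  TTTTTT
  TTTT.T
  TTTTTT
Step 2: 4 trees catch fire, 2 burn out
  ...FTT
  F.FTTT
  TFTTTT
  TTTT.T
  TTTTTT
Step 3: 5 trees catch fire, 4 burn out
  ....FT
  ...FTT
  F.FTTT
  TFTT.T
  TTTTTT
Step 4: 6 trees catch fire, 5 burn out
  .....F
  ....FT
  ...FTT
  F.FT.T
  TFTTTT
Step 5: 5 trees catch fire, 6 burn out
  ......
  .....F
  ....FT
  ...F.T
  F.FTTT
Step 6: 2 trees catch fire, 5 burn out
  ......
  ......
  .....F
  .....T
  ...FTT

......
......
.....F
.....T
...FTT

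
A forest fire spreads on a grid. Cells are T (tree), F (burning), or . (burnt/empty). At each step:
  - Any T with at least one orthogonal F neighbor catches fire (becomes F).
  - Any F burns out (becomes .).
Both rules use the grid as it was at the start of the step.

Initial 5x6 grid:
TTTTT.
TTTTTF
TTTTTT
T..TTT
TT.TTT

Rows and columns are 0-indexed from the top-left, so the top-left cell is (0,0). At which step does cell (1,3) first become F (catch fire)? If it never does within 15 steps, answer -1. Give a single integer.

Step 1: cell (1,3)='T' (+2 fires, +1 burnt)
Step 2: cell (1,3)='F' (+4 fires, +2 burnt)
  -> target ignites at step 2
Step 3: cell (1,3)='.' (+5 fires, +4 burnt)
Step 4: cell (1,3)='.' (+5 fires, +5 burnt)
Step 5: cell (1,3)='.' (+4 fires, +5 burnt)
Step 6: cell (1,3)='.' (+2 fires, +4 burnt)
Step 7: cell (1,3)='.' (+1 fires, +2 burnt)
Step 8: cell (1,3)='.' (+1 fires, +1 burnt)
Step 9: cell (1,3)='.' (+1 fires, +1 burnt)
Step 10: cell (1,3)='.' (+0 fires, +1 burnt)
  fire out at step 10

2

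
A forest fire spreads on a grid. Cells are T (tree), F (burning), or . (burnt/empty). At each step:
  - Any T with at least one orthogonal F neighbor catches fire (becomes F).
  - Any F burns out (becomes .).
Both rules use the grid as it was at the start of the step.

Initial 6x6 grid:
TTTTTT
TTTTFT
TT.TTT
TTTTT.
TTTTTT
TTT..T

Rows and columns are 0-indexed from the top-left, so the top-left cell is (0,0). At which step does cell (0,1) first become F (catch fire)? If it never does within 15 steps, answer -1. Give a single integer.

Step 1: cell (0,1)='T' (+4 fires, +1 burnt)
Step 2: cell (0,1)='T' (+6 fires, +4 burnt)
Step 3: cell (0,1)='T' (+4 fires, +6 burnt)
Step 4: cell (0,1)='F' (+6 fires, +4 burnt)
  -> target ignites at step 4
Step 5: cell (0,1)='.' (+5 fires, +6 burnt)
Step 6: cell (0,1)='.' (+3 fires, +5 burnt)
Step 7: cell (0,1)='.' (+2 fires, +3 burnt)
Step 8: cell (0,1)='.' (+1 fires, +2 burnt)
Step 9: cell (0,1)='.' (+0 fires, +1 burnt)
  fire out at step 9

4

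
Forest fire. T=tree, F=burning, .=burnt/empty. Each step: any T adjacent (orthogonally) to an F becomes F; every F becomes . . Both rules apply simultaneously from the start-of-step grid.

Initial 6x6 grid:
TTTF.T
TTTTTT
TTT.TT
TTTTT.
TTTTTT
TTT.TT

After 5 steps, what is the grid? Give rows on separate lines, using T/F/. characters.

Step 1: 2 trees catch fire, 1 burn out
  TTF..T
  TTTFTT
  TTT.TT
  TTTTT.
  TTTTTT
  TTT.TT
Step 2: 3 trees catch fire, 2 burn out
  TF...T
  TTF.FT
  TTT.TT
  TTTTT.
  TTTTTT
  TTT.TT
Step 3: 5 trees catch fire, 3 burn out
  F....T
  TF...F
  TTF.FT
  TTTTT.
  TTTTTT
  TTT.TT
Step 4: 6 trees catch fire, 5 burn out
  .....F
  F.....
  TF...F
  TTFTF.
  TTTTTT
  TTT.TT
Step 5: 5 trees catch fire, 6 burn out
  ......
  ......
  F.....
  TF.F..
  TTFTFT
  TTT.TT

......
......
F.....
TF.F..
TTFTFT
TTT.TT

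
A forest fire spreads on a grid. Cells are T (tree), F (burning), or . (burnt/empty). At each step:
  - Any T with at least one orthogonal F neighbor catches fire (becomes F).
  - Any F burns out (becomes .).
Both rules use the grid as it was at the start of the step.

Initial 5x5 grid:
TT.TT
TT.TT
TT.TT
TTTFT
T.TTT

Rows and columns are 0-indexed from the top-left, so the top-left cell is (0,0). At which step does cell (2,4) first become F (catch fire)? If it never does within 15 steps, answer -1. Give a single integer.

Step 1: cell (2,4)='T' (+4 fires, +1 burnt)
Step 2: cell (2,4)='F' (+5 fires, +4 burnt)
  -> target ignites at step 2
Step 3: cell (2,4)='.' (+4 fires, +5 burnt)
Step 4: cell (2,4)='.' (+4 fires, +4 burnt)
Step 5: cell (2,4)='.' (+2 fires, +4 burnt)
Step 6: cell (2,4)='.' (+1 fires, +2 burnt)
Step 7: cell (2,4)='.' (+0 fires, +1 burnt)
  fire out at step 7

2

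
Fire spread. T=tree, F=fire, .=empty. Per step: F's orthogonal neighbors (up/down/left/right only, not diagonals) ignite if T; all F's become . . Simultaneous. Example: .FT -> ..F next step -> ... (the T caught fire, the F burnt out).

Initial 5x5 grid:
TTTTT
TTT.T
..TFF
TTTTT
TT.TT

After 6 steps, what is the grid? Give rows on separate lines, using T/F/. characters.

Step 1: 4 trees catch fire, 2 burn out
  TTTTT
  TTT.F
  ..F..
  TTTFF
  TT.TT
Step 2: 5 trees catch fire, 4 burn out
  TTTTF
  TTF..
  .....
  TTF..
  TT.FF
Step 3: 4 trees catch fire, 5 burn out
  TTFF.
  TF...
  .....
  TF...
  TT...
Step 4: 4 trees catch fire, 4 burn out
  TF...
  F....
  .....
  F....
  TF...
Step 5: 2 trees catch fire, 4 burn out
  F....
  .....
  .....
  .....
  F....
Step 6: 0 trees catch fire, 2 burn out
  .....
  .....
  .....
  .....
  .....

.....
.....
.....
.....
.....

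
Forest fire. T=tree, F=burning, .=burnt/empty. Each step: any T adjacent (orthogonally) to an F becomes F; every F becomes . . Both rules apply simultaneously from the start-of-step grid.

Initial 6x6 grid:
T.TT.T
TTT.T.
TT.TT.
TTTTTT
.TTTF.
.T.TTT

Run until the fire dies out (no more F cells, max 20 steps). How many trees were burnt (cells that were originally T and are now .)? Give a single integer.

Step 1: +3 fires, +1 burnt (F count now 3)
Step 2: +6 fires, +3 burnt (F count now 6)
Step 3: +4 fires, +6 burnt (F count now 4)
Step 4: +2 fires, +4 burnt (F count now 2)
Step 5: +2 fires, +2 burnt (F count now 2)
Step 6: +2 fires, +2 burnt (F count now 2)
Step 7: +2 fires, +2 burnt (F count now 2)
Step 8: +2 fires, +2 burnt (F count now 2)
Step 9: +1 fires, +2 burnt (F count now 1)
Step 10: +0 fires, +1 burnt (F count now 0)
Fire out after step 10
Initially T: 25, now '.': 35
Total burnt (originally-T cells now '.'): 24

Answer: 24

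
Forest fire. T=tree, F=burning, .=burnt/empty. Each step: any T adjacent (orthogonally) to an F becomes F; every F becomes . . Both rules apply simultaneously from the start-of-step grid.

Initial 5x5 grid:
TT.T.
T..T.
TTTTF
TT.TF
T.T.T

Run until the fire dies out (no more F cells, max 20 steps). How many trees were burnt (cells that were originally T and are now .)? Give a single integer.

Step 1: +3 fires, +2 burnt (F count now 3)
Step 2: +2 fires, +3 burnt (F count now 2)
Step 3: +2 fires, +2 burnt (F count now 2)
Step 4: +2 fires, +2 burnt (F count now 2)
Step 5: +2 fires, +2 burnt (F count now 2)
Step 6: +2 fires, +2 burnt (F count now 2)
Step 7: +1 fires, +2 burnt (F count now 1)
Step 8: +0 fires, +1 burnt (F count now 0)
Fire out after step 8
Initially T: 15, now '.': 24
Total burnt (originally-T cells now '.'): 14

Answer: 14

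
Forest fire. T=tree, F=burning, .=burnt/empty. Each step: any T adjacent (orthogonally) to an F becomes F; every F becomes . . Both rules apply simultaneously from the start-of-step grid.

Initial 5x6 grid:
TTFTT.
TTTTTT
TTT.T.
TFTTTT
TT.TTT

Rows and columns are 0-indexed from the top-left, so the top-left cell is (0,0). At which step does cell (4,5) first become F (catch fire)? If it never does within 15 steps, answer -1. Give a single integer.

Step 1: cell (4,5)='T' (+7 fires, +2 burnt)
Step 2: cell (4,5)='T' (+8 fires, +7 burnt)
Step 3: cell (4,5)='T' (+4 fires, +8 burnt)
Step 4: cell (4,5)='T' (+4 fires, +4 burnt)
Step 5: cell (4,5)='F' (+1 fires, +4 burnt)
  -> target ignites at step 5
Step 6: cell (4,5)='.' (+0 fires, +1 burnt)
  fire out at step 6

5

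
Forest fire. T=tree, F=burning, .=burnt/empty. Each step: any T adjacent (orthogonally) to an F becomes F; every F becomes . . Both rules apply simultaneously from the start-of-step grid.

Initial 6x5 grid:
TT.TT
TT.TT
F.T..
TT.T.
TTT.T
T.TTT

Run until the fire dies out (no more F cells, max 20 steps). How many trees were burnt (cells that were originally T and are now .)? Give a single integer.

Answer: 14

Derivation:
Step 1: +2 fires, +1 burnt (F count now 2)
Step 2: +4 fires, +2 burnt (F count now 4)
Step 3: +3 fires, +4 burnt (F count now 3)
Step 4: +1 fires, +3 burnt (F count now 1)
Step 5: +1 fires, +1 burnt (F count now 1)
Step 6: +1 fires, +1 burnt (F count now 1)
Step 7: +1 fires, +1 burnt (F count now 1)
Step 8: +1 fires, +1 burnt (F count now 1)
Step 9: +0 fires, +1 burnt (F count now 0)
Fire out after step 9
Initially T: 20, now '.': 24
Total burnt (originally-T cells now '.'): 14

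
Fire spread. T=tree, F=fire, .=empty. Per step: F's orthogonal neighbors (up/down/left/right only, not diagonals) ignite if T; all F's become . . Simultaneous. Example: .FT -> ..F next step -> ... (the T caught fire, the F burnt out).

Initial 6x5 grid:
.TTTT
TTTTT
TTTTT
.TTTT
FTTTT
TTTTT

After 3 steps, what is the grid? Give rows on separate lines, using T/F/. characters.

Step 1: 2 trees catch fire, 1 burn out
  .TTTT
  TTTTT
  TTTTT
  .TTTT
  .FTTT
  FTTTT
Step 2: 3 trees catch fire, 2 burn out
  .TTTT
  TTTTT
  TTTTT
  .FTTT
  ..FTT
  .FTTT
Step 3: 4 trees catch fire, 3 burn out
  .TTTT
  TTTTT
  TFTTT
  ..FTT
  ...FT
  ..FTT

.TTTT
TTTTT
TFTTT
..FTT
...FT
..FTT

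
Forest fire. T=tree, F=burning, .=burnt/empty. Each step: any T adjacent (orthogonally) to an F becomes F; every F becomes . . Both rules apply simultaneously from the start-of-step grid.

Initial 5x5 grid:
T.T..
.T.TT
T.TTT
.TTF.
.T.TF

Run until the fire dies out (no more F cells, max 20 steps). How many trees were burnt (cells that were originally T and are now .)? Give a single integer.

Step 1: +3 fires, +2 burnt (F count now 3)
Step 2: +4 fires, +3 burnt (F count now 4)
Step 3: +2 fires, +4 burnt (F count now 2)
Step 4: +0 fires, +2 burnt (F count now 0)
Fire out after step 4
Initially T: 13, now '.': 21
Total burnt (originally-T cells now '.'): 9

Answer: 9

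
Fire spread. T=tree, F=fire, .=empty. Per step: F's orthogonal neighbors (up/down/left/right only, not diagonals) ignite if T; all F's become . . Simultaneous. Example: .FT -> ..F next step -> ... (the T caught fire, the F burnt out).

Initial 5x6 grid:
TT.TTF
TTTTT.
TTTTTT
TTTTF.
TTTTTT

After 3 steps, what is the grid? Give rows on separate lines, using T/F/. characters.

Step 1: 4 trees catch fire, 2 burn out
  TT.TF.
  TTTTT.
  TTTTFT
  TTTF..
  TTTTFT
Step 2: 7 trees catch fire, 4 burn out
  TT.F..
  TTTTF.
  TTTF.F
  TTF...
  TTTF.F
Step 3: 4 trees catch fire, 7 burn out
  TT....
  TTTF..
  TTF...
  TF....
  TTF...

TT....
TTTF..
TTF...
TF....
TTF...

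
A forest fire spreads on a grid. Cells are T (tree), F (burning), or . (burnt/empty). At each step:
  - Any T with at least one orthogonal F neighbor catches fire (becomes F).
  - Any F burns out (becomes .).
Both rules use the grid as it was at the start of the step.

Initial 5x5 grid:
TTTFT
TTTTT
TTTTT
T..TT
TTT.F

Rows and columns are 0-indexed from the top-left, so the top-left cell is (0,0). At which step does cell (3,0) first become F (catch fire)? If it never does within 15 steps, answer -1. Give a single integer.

Step 1: cell (3,0)='T' (+4 fires, +2 burnt)
Step 2: cell (3,0)='T' (+6 fires, +4 burnt)
Step 3: cell (3,0)='T' (+3 fires, +6 burnt)
Step 4: cell (3,0)='T' (+2 fires, +3 burnt)
Step 5: cell (3,0)='T' (+1 fires, +2 burnt)
Step 6: cell (3,0)='F' (+1 fires, +1 burnt)
  -> target ignites at step 6
Step 7: cell (3,0)='.' (+1 fires, +1 burnt)
Step 8: cell (3,0)='.' (+1 fires, +1 burnt)
Step 9: cell (3,0)='.' (+1 fires, +1 burnt)
Step 10: cell (3,0)='.' (+0 fires, +1 burnt)
  fire out at step 10

6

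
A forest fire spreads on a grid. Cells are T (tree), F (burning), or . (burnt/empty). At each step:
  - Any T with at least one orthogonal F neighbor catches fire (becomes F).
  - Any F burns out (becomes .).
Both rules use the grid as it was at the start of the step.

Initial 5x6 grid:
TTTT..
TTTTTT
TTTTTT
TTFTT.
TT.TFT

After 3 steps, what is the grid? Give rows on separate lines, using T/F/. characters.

Step 1: 6 trees catch fire, 2 burn out
  TTTT..
  TTTTTT
  TTFTTT
  TF.FF.
  TT.F.F
Step 2: 6 trees catch fire, 6 burn out
  TTTT..
  TTFTTT
  TF.FFT
  F.....
  TF....
Step 3: 7 trees catch fire, 6 burn out
  TTFT..
  TF.FFT
  F....F
  ......
  F.....

TTFT..
TF.FFT
F....F
......
F.....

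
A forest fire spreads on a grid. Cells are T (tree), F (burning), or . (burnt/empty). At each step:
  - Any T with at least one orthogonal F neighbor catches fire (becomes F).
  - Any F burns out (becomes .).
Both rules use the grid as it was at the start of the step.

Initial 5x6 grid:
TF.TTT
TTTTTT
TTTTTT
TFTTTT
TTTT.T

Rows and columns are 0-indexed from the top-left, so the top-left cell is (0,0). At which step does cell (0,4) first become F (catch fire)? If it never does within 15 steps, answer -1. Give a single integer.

Step 1: cell (0,4)='T' (+6 fires, +2 burnt)
Step 2: cell (0,4)='T' (+7 fires, +6 burnt)
Step 3: cell (0,4)='T' (+4 fires, +7 burnt)
Step 4: cell (0,4)='T' (+4 fires, +4 burnt)
Step 5: cell (0,4)='F' (+4 fires, +4 burnt)
  -> target ignites at step 5
Step 6: cell (0,4)='.' (+1 fires, +4 burnt)
Step 7: cell (0,4)='.' (+0 fires, +1 burnt)
  fire out at step 7

5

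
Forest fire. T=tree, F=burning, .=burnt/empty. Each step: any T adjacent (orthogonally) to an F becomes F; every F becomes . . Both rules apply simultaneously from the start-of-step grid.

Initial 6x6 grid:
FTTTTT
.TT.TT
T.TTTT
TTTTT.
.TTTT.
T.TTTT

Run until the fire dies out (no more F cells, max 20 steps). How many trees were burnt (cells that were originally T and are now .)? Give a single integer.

Answer: 27

Derivation:
Step 1: +1 fires, +1 burnt (F count now 1)
Step 2: +2 fires, +1 burnt (F count now 2)
Step 3: +2 fires, +2 burnt (F count now 2)
Step 4: +2 fires, +2 burnt (F count now 2)
Step 5: +4 fires, +2 burnt (F count now 4)
Step 6: +5 fires, +4 burnt (F count now 5)
Step 7: +6 fires, +5 burnt (F count now 6)
Step 8: +3 fires, +6 burnt (F count now 3)
Step 9: +1 fires, +3 burnt (F count now 1)
Step 10: +1 fires, +1 burnt (F count now 1)
Step 11: +0 fires, +1 burnt (F count now 0)
Fire out after step 11
Initially T: 28, now '.': 35
Total burnt (originally-T cells now '.'): 27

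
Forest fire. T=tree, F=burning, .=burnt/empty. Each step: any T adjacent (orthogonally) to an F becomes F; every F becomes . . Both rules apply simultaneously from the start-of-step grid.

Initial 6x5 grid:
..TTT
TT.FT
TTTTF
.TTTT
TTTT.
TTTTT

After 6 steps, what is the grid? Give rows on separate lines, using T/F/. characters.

Step 1: 4 trees catch fire, 2 burn out
  ..TFT
  TT..F
  TTTF.
  .TTTF
  TTTT.
  TTTTT
Step 2: 4 trees catch fire, 4 burn out
  ..F.F
  TT...
  TTF..
  .TTF.
  TTTT.
  TTTTT
Step 3: 3 trees catch fire, 4 burn out
  .....
  TT...
  TF...
  .TF..
  TTTF.
  TTTTT
Step 4: 5 trees catch fire, 3 burn out
  .....
  TF...
  F....
  .F...
  TTF..
  TTTFT
Step 5: 4 trees catch fire, 5 burn out
  .....
  F....
  .....
  .....
  TF...
  TTF.F
Step 6: 2 trees catch fire, 4 burn out
  .....
  .....
  .....
  .....
  F....
  TF...

.....
.....
.....
.....
F....
TF...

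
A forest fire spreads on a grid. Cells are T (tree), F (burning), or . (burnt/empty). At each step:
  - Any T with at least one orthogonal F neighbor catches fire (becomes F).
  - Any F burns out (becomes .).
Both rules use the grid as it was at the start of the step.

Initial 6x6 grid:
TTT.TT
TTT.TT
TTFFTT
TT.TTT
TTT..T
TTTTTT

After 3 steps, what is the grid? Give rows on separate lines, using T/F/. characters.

Step 1: 4 trees catch fire, 2 burn out
  TTT.TT
  TTF.TT
  TF..FT
  TT.FTT
  TTT..T
  TTTTTT
Step 2: 7 trees catch fire, 4 burn out
  TTF.TT
  TF..FT
  F....F
  TF..FT
  TTT..T
  TTTTTT
Step 3: 7 trees catch fire, 7 burn out
  TF..FT
  F....F
  ......
  F....F
  TFT..T
  TTTTTT

TF..FT
F....F
......
F....F
TFT..T
TTTTTT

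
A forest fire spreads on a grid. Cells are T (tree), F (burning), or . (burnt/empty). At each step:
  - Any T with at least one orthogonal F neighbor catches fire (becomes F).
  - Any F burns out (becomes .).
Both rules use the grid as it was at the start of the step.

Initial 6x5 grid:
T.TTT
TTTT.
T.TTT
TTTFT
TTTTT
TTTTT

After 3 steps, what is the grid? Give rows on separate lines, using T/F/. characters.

Step 1: 4 trees catch fire, 1 burn out
  T.TTT
  TTTT.
  T.TFT
  TTF.F
  TTTFT
  TTTTT
Step 2: 7 trees catch fire, 4 burn out
  T.TTT
  TTTF.
  T.F.F
  TF...
  TTF.F
  TTTFT
Step 3: 6 trees catch fire, 7 burn out
  T.TFT
  TTF..
  T....
  F....
  TF...
  TTF.F

T.TFT
TTF..
T....
F....
TF...
TTF.F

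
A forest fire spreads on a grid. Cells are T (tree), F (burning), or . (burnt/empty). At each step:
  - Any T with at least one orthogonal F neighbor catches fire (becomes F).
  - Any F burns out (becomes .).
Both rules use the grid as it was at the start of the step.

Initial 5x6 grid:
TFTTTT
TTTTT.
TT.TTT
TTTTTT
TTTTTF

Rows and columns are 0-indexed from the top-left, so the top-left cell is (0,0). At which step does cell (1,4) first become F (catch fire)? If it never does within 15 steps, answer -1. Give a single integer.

Step 1: cell (1,4)='T' (+5 fires, +2 burnt)
Step 2: cell (1,4)='T' (+7 fires, +5 burnt)
Step 3: cell (1,4)='T' (+7 fires, +7 burnt)
Step 4: cell (1,4)='F' (+6 fires, +7 burnt)
  -> target ignites at step 4
Step 5: cell (1,4)='.' (+1 fires, +6 burnt)
Step 6: cell (1,4)='.' (+0 fires, +1 burnt)
  fire out at step 6

4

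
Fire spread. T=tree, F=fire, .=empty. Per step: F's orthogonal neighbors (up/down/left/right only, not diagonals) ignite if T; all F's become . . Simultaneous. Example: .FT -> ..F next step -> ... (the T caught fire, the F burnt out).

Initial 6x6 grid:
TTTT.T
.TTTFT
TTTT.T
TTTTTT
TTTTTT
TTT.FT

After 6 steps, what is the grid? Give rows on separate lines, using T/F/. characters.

Step 1: 4 trees catch fire, 2 burn out
  TTTT.T
  .TTF.F
  TTTT.T
  TTTTTT
  TTTTFT
  TTT..F
Step 2: 8 trees catch fire, 4 burn out
  TTTF.F
  .TF...
  TTTF.F
  TTTTFT
  TTTF.F
  TTT...
Step 3: 6 trees catch fire, 8 burn out
  TTF...
  .F....
  TTF...
  TTTF.F
  TTF...
  TTT...
Step 4: 5 trees catch fire, 6 burn out
  TF....
  ......
  TF....
  TTF...
  TF....
  TTF...
Step 5: 5 trees catch fire, 5 burn out
  F.....
  ......
  F.....
  TF....
  F.....
  TF....
Step 6: 2 trees catch fire, 5 burn out
  ......
  ......
  ......
  F.....
  ......
  F.....

......
......
......
F.....
......
F.....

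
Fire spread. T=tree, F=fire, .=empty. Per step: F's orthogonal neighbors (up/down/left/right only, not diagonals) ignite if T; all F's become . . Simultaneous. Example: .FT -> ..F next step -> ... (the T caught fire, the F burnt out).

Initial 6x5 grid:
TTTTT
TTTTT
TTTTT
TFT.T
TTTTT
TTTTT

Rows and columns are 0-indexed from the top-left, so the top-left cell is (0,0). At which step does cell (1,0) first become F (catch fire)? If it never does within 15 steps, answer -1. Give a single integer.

Step 1: cell (1,0)='T' (+4 fires, +1 burnt)
Step 2: cell (1,0)='T' (+6 fires, +4 burnt)
Step 3: cell (1,0)='F' (+7 fires, +6 burnt)
  -> target ignites at step 3
Step 4: cell (1,0)='.' (+6 fires, +7 burnt)
Step 5: cell (1,0)='.' (+4 fires, +6 burnt)
Step 6: cell (1,0)='.' (+1 fires, +4 burnt)
Step 7: cell (1,0)='.' (+0 fires, +1 burnt)
  fire out at step 7

3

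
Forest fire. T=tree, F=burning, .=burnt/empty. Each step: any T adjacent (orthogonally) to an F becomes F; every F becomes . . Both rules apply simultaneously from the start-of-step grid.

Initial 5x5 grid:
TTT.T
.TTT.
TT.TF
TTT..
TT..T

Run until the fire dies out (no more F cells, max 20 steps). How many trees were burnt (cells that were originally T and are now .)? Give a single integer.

Step 1: +1 fires, +1 burnt (F count now 1)
Step 2: +1 fires, +1 burnt (F count now 1)
Step 3: +1 fires, +1 burnt (F count now 1)
Step 4: +2 fires, +1 burnt (F count now 2)
Step 5: +2 fires, +2 burnt (F count now 2)
Step 6: +3 fires, +2 burnt (F count now 3)
Step 7: +3 fires, +3 burnt (F count now 3)
Step 8: +1 fires, +3 burnt (F count now 1)
Step 9: +0 fires, +1 burnt (F count now 0)
Fire out after step 9
Initially T: 16, now '.': 23
Total burnt (originally-T cells now '.'): 14

Answer: 14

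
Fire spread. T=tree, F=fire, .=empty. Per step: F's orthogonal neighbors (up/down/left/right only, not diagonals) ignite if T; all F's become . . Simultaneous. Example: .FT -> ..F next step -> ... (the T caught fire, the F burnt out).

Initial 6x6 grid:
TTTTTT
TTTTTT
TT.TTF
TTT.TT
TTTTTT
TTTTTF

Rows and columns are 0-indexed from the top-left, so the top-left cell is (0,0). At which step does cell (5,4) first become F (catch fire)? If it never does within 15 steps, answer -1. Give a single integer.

Step 1: cell (5,4)='F' (+5 fires, +2 burnt)
  -> target ignites at step 1
Step 2: cell (5,4)='.' (+6 fires, +5 burnt)
Step 3: cell (5,4)='.' (+4 fires, +6 burnt)
Step 4: cell (5,4)='.' (+4 fires, +4 burnt)
Step 5: cell (5,4)='.' (+5 fires, +4 burnt)
Step 6: cell (5,4)='.' (+5 fires, +5 burnt)
Step 7: cell (5,4)='.' (+3 fires, +5 burnt)
Step 8: cell (5,4)='.' (+0 fires, +3 burnt)
  fire out at step 8

1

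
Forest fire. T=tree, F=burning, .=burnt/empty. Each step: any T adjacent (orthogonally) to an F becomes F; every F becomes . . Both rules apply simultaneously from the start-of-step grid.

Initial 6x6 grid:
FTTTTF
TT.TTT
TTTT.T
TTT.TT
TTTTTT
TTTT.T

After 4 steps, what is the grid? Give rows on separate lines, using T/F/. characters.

Step 1: 4 trees catch fire, 2 burn out
  .FTTF.
  FT.TTF
  TTTT.T
  TTT.TT
  TTTTTT
  TTTT.T
Step 2: 6 trees catch fire, 4 burn out
  ..FF..
  .F.TF.
  FTTT.F
  TTT.TT
  TTTTTT
  TTTT.T
Step 3: 4 trees catch fire, 6 burn out
  ......
  ...F..
  .FTT..
  FTT.TF
  TTTTTT
  TTTT.T
Step 4: 6 trees catch fire, 4 burn out
  ......
  ......
  ..FF..
  .FT.F.
  FTTTTF
  TTTT.T

......
......
..FF..
.FT.F.
FTTTTF
TTTT.T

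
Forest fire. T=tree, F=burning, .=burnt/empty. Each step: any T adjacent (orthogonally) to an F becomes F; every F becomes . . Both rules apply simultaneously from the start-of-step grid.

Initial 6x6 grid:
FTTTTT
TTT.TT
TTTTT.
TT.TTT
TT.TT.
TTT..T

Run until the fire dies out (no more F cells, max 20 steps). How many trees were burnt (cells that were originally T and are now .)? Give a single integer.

Answer: 27

Derivation:
Step 1: +2 fires, +1 burnt (F count now 2)
Step 2: +3 fires, +2 burnt (F count now 3)
Step 3: +4 fires, +3 burnt (F count now 4)
Step 4: +4 fires, +4 burnt (F count now 4)
Step 5: +5 fires, +4 burnt (F count now 5)
Step 6: +4 fires, +5 burnt (F count now 4)
Step 7: +3 fires, +4 burnt (F count now 3)
Step 8: +2 fires, +3 burnt (F count now 2)
Step 9: +0 fires, +2 burnt (F count now 0)
Fire out after step 9
Initially T: 28, now '.': 35
Total burnt (originally-T cells now '.'): 27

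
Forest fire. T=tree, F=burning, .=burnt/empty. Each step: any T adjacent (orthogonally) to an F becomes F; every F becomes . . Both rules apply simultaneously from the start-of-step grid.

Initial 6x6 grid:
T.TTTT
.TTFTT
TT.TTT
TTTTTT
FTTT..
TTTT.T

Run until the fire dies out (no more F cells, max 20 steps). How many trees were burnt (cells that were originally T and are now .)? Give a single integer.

Answer: 26

Derivation:
Step 1: +7 fires, +2 burnt (F count now 7)
Step 2: +10 fires, +7 burnt (F count now 10)
Step 3: +7 fires, +10 burnt (F count now 7)
Step 4: +2 fires, +7 burnt (F count now 2)
Step 5: +0 fires, +2 burnt (F count now 0)
Fire out after step 5
Initially T: 28, now '.': 34
Total burnt (originally-T cells now '.'): 26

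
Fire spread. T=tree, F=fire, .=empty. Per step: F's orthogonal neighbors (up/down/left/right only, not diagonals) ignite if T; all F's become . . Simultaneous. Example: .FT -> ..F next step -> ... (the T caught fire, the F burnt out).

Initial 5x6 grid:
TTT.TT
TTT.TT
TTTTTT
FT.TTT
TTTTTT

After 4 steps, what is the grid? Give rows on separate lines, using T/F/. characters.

Step 1: 3 trees catch fire, 1 burn out
  TTT.TT
  TTT.TT
  FTTTTT
  .F.TTT
  FTTTTT
Step 2: 3 trees catch fire, 3 burn out
  TTT.TT
  FTT.TT
  .FTTTT
  ...TTT
  .FTTTT
Step 3: 4 trees catch fire, 3 burn out
  FTT.TT
  .FT.TT
  ..FTTT
  ...TTT
  ..FTTT
Step 4: 4 trees catch fire, 4 burn out
  .FT.TT
  ..F.TT
  ...FTT
  ...TTT
  ...FTT

.FT.TT
..F.TT
...FTT
...TTT
...FTT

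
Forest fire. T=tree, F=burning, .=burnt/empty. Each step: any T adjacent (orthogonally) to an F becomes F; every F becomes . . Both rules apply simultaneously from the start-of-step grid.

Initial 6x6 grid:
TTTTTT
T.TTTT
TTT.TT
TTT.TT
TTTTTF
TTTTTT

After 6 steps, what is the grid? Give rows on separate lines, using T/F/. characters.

Step 1: 3 trees catch fire, 1 burn out
  TTTTTT
  T.TTTT
  TTT.TT
  TTT.TF
  TTTTF.
  TTTTTF
Step 2: 4 trees catch fire, 3 burn out
  TTTTTT
  T.TTTT
  TTT.TF
  TTT.F.
  TTTF..
  TTTTF.
Step 3: 4 trees catch fire, 4 burn out
  TTTTTT
  T.TTTF
  TTT.F.
  TTT...
  TTF...
  TTTF..
Step 4: 5 trees catch fire, 4 burn out
  TTTTTF
  T.TTF.
  TTT...
  TTF...
  TF....
  TTF...
Step 5: 6 trees catch fire, 5 burn out
  TTTTF.
  T.TF..
  TTF...
  TF....
  F.....
  TF....
Step 6: 5 trees catch fire, 6 burn out
  TTTF..
  T.F...
  TF....
  F.....
  ......
  F.....

TTTF..
T.F...
TF....
F.....
......
F.....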